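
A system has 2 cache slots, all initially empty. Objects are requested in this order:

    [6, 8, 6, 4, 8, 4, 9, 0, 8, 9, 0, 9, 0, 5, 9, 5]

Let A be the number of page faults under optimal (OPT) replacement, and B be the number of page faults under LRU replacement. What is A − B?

Under OPT: F F . F . . F F . F . . . F . . → 7 faults.
Under LRU: F F . F F . F F F F F . . F F . → 11 faults.
A − B = 7 − 11 = -4.

-4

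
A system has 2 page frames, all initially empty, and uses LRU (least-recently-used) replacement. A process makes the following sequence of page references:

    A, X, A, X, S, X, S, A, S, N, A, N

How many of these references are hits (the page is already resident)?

6

A → miss, frames [A]
X → miss, frames [A, X]
A → hit
X → hit
S → miss, evict A, frames [X, S]
X → hit
S → hit
A → miss, evict X, frames [S, A]
S → hit
N → miss, evict A, frames [S, N]
A → miss, evict S, frames [N, A]
N → hit
Hits: 6.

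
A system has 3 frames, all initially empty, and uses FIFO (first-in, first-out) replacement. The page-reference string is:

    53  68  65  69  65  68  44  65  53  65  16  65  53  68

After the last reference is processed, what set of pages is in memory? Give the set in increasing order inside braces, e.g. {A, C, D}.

53 -> miss, frames (53)
68 -> miss, frames (53 68)
65 -> miss, frames (53 68 65)
69 -> miss, evict 53, frames (68 65 69)
65 -> hit
68 -> hit
44 -> miss, evict 68, frames (65 69 44)
65 -> hit
53 -> miss, evict 65, frames (69 44 53)
65 -> miss, evict 69, frames (44 53 65)
16 -> miss, evict 44, frames (53 65 16)
65 -> hit
53 -> hit
68 -> miss, evict 53, frames (65 16 68)

{16, 65, 68}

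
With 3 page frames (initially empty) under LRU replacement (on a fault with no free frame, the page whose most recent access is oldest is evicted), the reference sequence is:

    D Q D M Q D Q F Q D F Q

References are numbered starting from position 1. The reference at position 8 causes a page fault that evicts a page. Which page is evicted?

pos 1: D: miss, frames [D]
pos 2: Q: miss, frames [D, Q]
pos 3: D: hit
pos 4: M: miss, frames [Q, D, M]
pos 5: Q: hit
pos 6: D: hit
pos 7: Q: hit
pos 8: F: miss, evict M, frames [D, Q, F]
At position 8, page M is evicted.

M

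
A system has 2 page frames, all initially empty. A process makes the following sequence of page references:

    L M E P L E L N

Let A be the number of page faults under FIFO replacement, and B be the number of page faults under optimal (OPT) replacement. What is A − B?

1

Under FIFO: F F F F F F . F → 7 faults.
Under OPT: F F F F . F . F → 6 faults.
A − B = 7 − 6 = 1.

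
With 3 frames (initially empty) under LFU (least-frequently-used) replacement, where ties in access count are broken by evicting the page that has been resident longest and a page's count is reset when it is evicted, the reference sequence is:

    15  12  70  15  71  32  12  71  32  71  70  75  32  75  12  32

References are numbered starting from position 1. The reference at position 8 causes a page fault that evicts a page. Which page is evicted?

32

pos 1: 15 → miss, frames [15]
pos 2: 12 → miss, frames [15, 12]
pos 3: 70 → miss, frames [15, 12, 70]
pos 4: 15 → hit
pos 5: 71 → miss, evict 12, frames [15, 70, 71]
pos 6: 32 → miss, evict 70, frames [15, 71, 32]
pos 7: 12 → miss, evict 71, frames [15, 32, 12]
pos 8: 71 → miss, evict 32, frames [15, 12, 71]
At position 8, page 32 is evicted.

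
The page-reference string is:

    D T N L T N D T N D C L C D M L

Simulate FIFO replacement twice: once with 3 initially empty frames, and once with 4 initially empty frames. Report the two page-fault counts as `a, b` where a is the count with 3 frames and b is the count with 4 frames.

11, 7

3 frames: F F F F . . F F F . F F . F F . → 11 faults.
4 frames: F F F F . . . . . . F . . F F . → 7 faults.
7 < 11: adding a frame reduced faults, as is typical.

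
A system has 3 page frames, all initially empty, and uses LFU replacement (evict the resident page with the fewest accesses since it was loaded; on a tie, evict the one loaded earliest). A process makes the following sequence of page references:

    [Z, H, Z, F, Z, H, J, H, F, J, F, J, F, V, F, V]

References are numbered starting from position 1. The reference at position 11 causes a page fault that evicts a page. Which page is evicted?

J

pos 1: Z -> fault, frames (Z)
pos 2: H -> fault, frames (Z H)
pos 3: Z -> hit
pos 4: F -> fault, frames (Z H F)
pos 5: Z -> hit
pos 6: H -> hit
pos 7: J -> fault, evict F, frames (Z H J)
pos 8: H -> hit
pos 9: F -> fault, evict J, frames (Z H F)
pos 10: J -> fault, evict F, frames (Z H J)
pos 11: F -> fault, evict J, frames (Z H F)
At position 11, page J is evicted.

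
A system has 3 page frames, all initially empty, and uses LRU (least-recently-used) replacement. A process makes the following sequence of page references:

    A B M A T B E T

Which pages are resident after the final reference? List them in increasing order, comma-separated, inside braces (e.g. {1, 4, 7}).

{B, E, T}

A → fault, frames {A}
B → fault, frames {A,B}
M → fault, frames {A,B,M}
A → hit
T → fault, evict B, frames {M,A,T}
B → fault, evict M, frames {A,T,B}
E → fault, evict A, frames {T,B,E}
T → hit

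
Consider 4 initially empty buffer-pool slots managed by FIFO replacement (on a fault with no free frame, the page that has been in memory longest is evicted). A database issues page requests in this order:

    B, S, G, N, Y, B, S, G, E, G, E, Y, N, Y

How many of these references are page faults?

11

B -> miss, frames [B]
S -> miss, frames [B, S]
G -> miss, frames [B, S, G]
N -> miss, frames [B, S, G, N]
Y -> miss, evict B, frames [S, G, N, Y]
B -> miss, evict S, frames [G, N, Y, B]
S -> miss, evict G, frames [N, Y, B, S]
G -> miss, evict N, frames [Y, B, S, G]
E -> miss, evict Y, frames [B, S, G, E]
G -> hit
E -> hit
Y -> miss, evict B, frames [S, G, E, Y]
N -> miss, evict S, frames [G, E, Y, N]
Y -> hit
Page faults: 11.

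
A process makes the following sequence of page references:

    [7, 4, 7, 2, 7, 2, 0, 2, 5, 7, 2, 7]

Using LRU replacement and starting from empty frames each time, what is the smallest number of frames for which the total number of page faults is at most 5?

f=1: 12 faults
f=2: 7 faults
f=3: 6 faults
f=4: 5 faults
f=5: 5 faults
Smallest f with faults ≤ 5 is 4.

4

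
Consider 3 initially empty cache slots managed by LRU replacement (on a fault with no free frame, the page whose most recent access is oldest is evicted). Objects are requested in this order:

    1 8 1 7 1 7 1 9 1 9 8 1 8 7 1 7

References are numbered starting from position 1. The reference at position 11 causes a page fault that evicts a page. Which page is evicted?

pos 1: 1: miss, frames [1]
pos 2: 8: miss, frames [1, 8]
pos 3: 1: hit
pos 4: 7: miss, frames [8, 1, 7]
pos 5: 1: hit
pos 6: 7: hit
pos 7: 1: hit
pos 8: 9: miss, evict 8, frames [7, 1, 9]
pos 9: 1: hit
pos 10: 9: hit
pos 11: 8: miss, evict 7, frames [1, 9, 8]
At position 11, page 7 is evicted.

7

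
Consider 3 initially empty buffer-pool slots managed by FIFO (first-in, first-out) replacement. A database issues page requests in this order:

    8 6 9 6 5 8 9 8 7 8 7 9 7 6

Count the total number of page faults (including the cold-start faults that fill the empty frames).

8

8: fault, frames [8]
6: fault, frames [8, 6]
9: fault, frames [8, 6, 9]
6: hit
5: fault, evict 8, frames [6, 9, 5]
8: fault, evict 6, frames [9, 5, 8]
9: hit
8: hit
7: fault, evict 9, frames [5, 8, 7]
8: hit
7: hit
9: fault, evict 5, frames [8, 7, 9]
7: hit
6: fault, evict 8, frames [7, 9, 6]
Page faults: 8.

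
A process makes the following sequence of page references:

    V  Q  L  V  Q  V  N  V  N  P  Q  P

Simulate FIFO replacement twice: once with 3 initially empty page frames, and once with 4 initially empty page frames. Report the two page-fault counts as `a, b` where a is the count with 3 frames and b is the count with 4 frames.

7, 5

3 frames: F F F . . . F F . F F . → 7 faults.
4 frames: F F F . . . F . . F . . → 5 faults.
5 < 7: adding a frame reduced faults, as is typical.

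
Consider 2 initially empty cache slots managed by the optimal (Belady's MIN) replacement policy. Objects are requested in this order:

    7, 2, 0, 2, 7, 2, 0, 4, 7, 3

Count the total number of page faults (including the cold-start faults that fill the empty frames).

7

7: fault, frames (7)
2: fault, frames (7 2)
0: fault, evict 7, frames (2 0)
2: hit
7: fault, evict 0, frames (2 7)
2: hit
0: fault, evict 2, frames (7 0)
4: fault, evict 0, frames (7 4)
7: hit
3: fault, evict 4, frames (7 3)
Page faults: 7.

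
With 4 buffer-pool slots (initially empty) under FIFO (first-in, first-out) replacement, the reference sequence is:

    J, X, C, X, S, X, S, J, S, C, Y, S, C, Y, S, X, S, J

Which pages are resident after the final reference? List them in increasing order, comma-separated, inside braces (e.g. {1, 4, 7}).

J: fault, frames [J]
X: fault, frames [J, X]
C: fault, frames [J, X, C]
X: hit
S: fault, frames [J, X, C, S]
X: hit
S: hit
J: hit
S: hit
C: hit
Y: fault, evict J, frames [X, C, S, Y]
S: hit
C: hit
Y: hit
S: hit
X: hit
S: hit
J: fault, evict X, frames [C, S, Y, J]

{C, J, S, Y}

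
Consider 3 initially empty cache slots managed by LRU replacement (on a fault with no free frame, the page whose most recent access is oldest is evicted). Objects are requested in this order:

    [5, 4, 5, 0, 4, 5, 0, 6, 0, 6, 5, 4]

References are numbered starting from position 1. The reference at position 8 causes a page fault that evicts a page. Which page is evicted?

4

pos 1: 5 → miss, frames {5}
pos 2: 4 → miss, frames {5,4}
pos 3: 5 → hit
pos 4: 0 → miss, frames {4,5,0}
pos 5: 4 → hit
pos 6: 5 → hit
pos 7: 0 → hit
pos 8: 6 → miss, evict 4, frames {5,0,6}
At position 8, page 4 is evicted.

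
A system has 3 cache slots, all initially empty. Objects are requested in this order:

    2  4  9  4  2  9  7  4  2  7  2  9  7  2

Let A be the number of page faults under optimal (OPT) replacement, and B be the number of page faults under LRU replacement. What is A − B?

-2

Under OPT: F F F . . . F . . . . F . . → 5 faults.
Under LRU: F F F . . . F F F . . F . . → 7 faults.
A − B = 5 − 7 = -2.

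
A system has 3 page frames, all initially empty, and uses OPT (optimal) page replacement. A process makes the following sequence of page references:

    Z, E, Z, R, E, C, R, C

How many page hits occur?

4

Z -> miss, frames [Z]
E -> miss, frames [Z, E]
Z -> hit
R -> miss, frames [Z, E, R]
E -> hit
C -> miss, evict E, frames [Z, R, C]
R -> hit
C -> hit
Hits: 4.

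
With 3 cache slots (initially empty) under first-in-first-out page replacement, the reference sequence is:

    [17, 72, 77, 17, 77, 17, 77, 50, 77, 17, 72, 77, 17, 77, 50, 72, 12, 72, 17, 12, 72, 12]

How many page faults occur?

11

17 → miss, frames {17}
72 → miss, frames {17,72}
77 → miss, frames {17,72,77}
17 → hit
77 → hit
17 → hit
77 → hit
50 → miss, evict 17, frames {72,77,50}
77 → hit
17 → miss, evict 72, frames {77,50,17}
72 → miss, evict 77, frames {50,17,72}
77 → miss, evict 50, frames {17,72,77}
17 → hit
77 → hit
50 → miss, evict 17, frames {72,77,50}
72 → hit
12 → miss, evict 72, frames {77,50,12}
72 → miss, evict 77, frames {50,12,72}
17 → miss, evict 50, frames {12,72,17}
12 → hit
72 → hit
12 → hit
Page faults: 11.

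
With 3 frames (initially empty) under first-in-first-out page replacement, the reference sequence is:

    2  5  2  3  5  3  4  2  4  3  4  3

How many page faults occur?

5

2 -> miss, frames {2}
5 -> miss, frames {2,5}
2 -> hit
3 -> miss, frames {2,5,3}
5 -> hit
3 -> hit
4 -> miss, evict 2, frames {5,3,4}
2 -> miss, evict 5, frames {3,4,2}
4 -> hit
3 -> hit
4 -> hit
3 -> hit
Page faults: 5.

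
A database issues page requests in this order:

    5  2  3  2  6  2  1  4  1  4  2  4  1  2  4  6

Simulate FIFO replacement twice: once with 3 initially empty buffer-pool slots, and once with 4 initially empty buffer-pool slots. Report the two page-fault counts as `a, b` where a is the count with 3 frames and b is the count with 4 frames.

8, 7

3 frames: F F F . F . F F . . F . . . . F → 8 faults.
4 frames: F F F . F . F F . . F . . . . . → 7 faults.
7 < 8: adding a frame reduced faults, as is typical.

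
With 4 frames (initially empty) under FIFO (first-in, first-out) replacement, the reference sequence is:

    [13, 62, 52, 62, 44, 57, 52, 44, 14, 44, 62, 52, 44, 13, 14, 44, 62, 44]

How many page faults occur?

13 → fault, frames (13)
62 → fault, frames (13 62)
52 → fault, frames (13 62 52)
62 → hit
44 → fault, frames (13 62 52 44)
57 → fault, evict 13, frames (62 52 44 57)
52 → hit
44 → hit
14 → fault, evict 62, frames (52 44 57 14)
44 → hit
62 → fault, evict 52, frames (44 57 14 62)
52 → fault, evict 44, frames (57 14 62 52)
44 → fault, evict 57, frames (14 62 52 44)
13 → fault, evict 14, frames (62 52 44 13)
14 → fault, evict 62, frames (52 44 13 14)
44 → hit
62 → fault, evict 52, frames (44 13 14 62)
44 → hit
Page faults: 12.

12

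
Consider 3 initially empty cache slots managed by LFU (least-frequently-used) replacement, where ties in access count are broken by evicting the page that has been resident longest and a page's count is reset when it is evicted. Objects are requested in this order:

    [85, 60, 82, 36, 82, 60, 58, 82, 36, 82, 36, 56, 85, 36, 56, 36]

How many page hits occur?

85: miss, frames {85}
60: miss, frames {85,60}
82: miss, frames {85,60,82}
36: miss, evict 85, frames {60,82,36}
82: hit
60: hit
58: miss, evict 36, frames {60,82,58}
82: hit
36: miss, evict 58, frames {60,82,36}
82: hit
36: hit
56: miss, evict 60, frames {82,36,56}
85: miss, evict 56, frames {82,36,85}
36: hit
56: miss, evict 85, frames {82,36,56}
36: hit
Hits: 7.

7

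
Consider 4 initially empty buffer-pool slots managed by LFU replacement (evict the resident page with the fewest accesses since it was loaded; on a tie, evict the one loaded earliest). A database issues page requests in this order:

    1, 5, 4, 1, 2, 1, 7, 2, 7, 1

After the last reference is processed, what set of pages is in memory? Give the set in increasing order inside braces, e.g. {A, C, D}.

{1, 2, 4, 7}

1 → miss, frames {1}
5 → miss, frames {1,5}
4 → miss, frames {1,5,4}
1 → hit
2 → miss, frames {1,5,4,2}
1 → hit
7 → miss, evict 5, frames {1,4,2,7}
2 → hit
7 → hit
1 → hit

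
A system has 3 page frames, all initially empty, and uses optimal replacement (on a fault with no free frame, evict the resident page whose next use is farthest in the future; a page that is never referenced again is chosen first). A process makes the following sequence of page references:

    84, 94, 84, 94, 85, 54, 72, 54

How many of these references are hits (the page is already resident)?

84 -> miss, frames (84)
94 -> miss, frames (84 94)
84 -> hit
94 -> hit
85 -> miss, frames (84 94 85)
54 -> miss, evict 85, frames (84 94 54)
72 -> miss, evict 94, frames (84 54 72)
54 -> hit
Hits: 3.

3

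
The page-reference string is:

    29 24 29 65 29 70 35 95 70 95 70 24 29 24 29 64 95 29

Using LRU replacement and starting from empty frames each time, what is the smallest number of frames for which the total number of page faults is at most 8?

5

f=1: 18 faults
f=2: 12 faults
f=3: 10 faults
f=4: 10 faults
f=5: 8 faults
f=6: 7 faults
f=7: 7 faults
Smallest f with faults ≤ 8 is 5.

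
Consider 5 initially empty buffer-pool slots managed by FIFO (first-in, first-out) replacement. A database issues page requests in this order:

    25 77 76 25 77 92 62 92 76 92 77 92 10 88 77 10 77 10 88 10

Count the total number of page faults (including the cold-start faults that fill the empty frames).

25 → miss, frames {25}
77 → miss, frames {25,77}
76 → miss, frames {25,77,76}
25 → hit
77 → hit
92 → miss, frames {25,77,76,92}
62 → miss, frames {25,77,76,92,62}
92 → hit
76 → hit
92 → hit
77 → hit
92 → hit
10 → miss, evict 25, frames {77,76,92,62,10}
88 → miss, evict 77, frames {76,92,62,10,88}
77 → miss, evict 76, frames {92,62,10,88,77}
10 → hit
77 → hit
10 → hit
88 → hit
10 → hit
Page faults: 8.

8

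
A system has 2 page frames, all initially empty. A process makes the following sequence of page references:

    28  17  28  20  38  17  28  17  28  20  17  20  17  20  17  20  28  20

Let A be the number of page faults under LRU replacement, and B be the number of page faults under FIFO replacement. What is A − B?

-1

Under LRU: F F . F F F F . . F F . . . . . F . → 9 faults.
Under FIFO: F F . F F F F . . F F . . . . . F F → 10 faults.
A − B = 9 − 10 = -1.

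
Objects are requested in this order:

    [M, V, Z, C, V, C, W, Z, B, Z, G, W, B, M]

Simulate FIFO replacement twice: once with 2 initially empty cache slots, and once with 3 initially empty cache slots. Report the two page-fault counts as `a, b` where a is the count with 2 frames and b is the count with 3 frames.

2 frames: F F F F F . F F F . F F F F → 12 faults.
3 frames: F F F F . . F . F F F F F F → 11 faults.
11 < 12: adding a frame reduced faults, as is typical.

12, 11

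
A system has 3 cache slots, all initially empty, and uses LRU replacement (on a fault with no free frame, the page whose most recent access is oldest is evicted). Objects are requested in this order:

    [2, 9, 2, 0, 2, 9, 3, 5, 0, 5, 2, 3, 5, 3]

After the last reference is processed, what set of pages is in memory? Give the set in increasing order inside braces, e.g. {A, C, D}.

2 → fault, frames {2}
9 → fault, frames {2,9}
2 → hit
0 → fault, frames {9,2,0}
2 → hit
9 → hit
3 → fault, evict 0, frames {2,9,3}
5 → fault, evict 2, frames {9,3,5}
0 → fault, evict 9, frames {3,5,0}
5 → hit
2 → fault, evict 3, frames {0,5,2}
3 → fault, evict 0, frames {5,2,3}
5 → hit
3 → hit

{2, 3, 5}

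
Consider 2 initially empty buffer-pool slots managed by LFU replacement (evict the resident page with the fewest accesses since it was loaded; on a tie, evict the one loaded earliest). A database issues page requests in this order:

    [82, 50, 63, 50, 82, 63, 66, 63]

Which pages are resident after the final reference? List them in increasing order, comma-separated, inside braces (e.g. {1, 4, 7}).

82 -> fault, frames (82)
50 -> fault, frames (82 50)
63 -> fault, evict 82, frames (50 63)
50 -> hit
82 -> fault, evict 63, frames (50 82)
63 -> fault, evict 82, frames (50 63)
66 -> fault, evict 63, frames (50 66)
63 -> fault, evict 66, frames (50 63)

{50, 63}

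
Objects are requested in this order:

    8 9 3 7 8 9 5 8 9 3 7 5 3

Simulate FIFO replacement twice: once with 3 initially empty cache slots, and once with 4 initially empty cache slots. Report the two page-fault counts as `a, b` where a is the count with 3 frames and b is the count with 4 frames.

3 frames: F F F F F F F . . F F . . → 9 faults.
4 frames: F F F F . . F F F F F F . → 10 faults.
10 > 9: adding a frame increased faults — Belady's anomaly.

9, 10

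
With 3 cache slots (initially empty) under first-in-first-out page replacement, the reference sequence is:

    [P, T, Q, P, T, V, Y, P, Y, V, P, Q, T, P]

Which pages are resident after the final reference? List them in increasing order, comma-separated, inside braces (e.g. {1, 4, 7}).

P -> miss, frames (P)
T -> miss, frames (P T)
Q -> miss, frames (P T Q)
P -> hit
T -> hit
V -> miss, evict P, frames (T Q V)
Y -> miss, evict T, frames (Q V Y)
P -> miss, evict Q, frames (V Y P)
Y -> hit
V -> hit
P -> hit
Q -> miss, evict V, frames (Y P Q)
T -> miss, evict Y, frames (P Q T)
P -> hit

{P, Q, T}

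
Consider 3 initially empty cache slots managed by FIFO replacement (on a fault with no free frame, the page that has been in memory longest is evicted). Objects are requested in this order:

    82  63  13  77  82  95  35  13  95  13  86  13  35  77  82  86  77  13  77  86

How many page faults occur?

13

82 → miss, frames (82)
63 → miss, frames (82 63)
13 → miss, frames (82 63 13)
77 → miss, evict 82, frames (63 13 77)
82 → miss, evict 63, frames (13 77 82)
95 → miss, evict 13, frames (77 82 95)
35 → miss, evict 77, frames (82 95 35)
13 → miss, evict 82, frames (95 35 13)
95 → hit
13 → hit
86 → miss, evict 95, frames (35 13 86)
13 → hit
35 → hit
77 → miss, evict 35, frames (13 86 77)
82 → miss, evict 13, frames (86 77 82)
86 → hit
77 → hit
13 → miss, evict 86, frames (77 82 13)
77 → hit
86 → miss, evict 77, frames (82 13 86)
Page faults: 13.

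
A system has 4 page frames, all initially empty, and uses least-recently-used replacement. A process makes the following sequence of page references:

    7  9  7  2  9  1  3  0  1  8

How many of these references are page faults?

7

7 → miss, frames {7}
9 → miss, frames {7,9}
7 → hit
2 → miss, frames {9,7,2}
9 → hit
1 → miss, frames {7,2,9,1}
3 → miss, evict 7, frames {2,9,1,3}
0 → miss, evict 2, frames {9,1,3,0}
1 → hit
8 → miss, evict 9, frames {3,0,1,8}
Page faults: 7.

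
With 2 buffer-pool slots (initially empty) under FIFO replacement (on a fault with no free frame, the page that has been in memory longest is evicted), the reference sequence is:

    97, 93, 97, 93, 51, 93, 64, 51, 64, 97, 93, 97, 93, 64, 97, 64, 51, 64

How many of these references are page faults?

10

97 -> fault, frames [97]
93 -> fault, frames [97, 93]
97 -> hit
93 -> hit
51 -> fault, evict 97, frames [93, 51]
93 -> hit
64 -> fault, evict 93, frames [51, 64]
51 -> hit
64 -> hit
97 -> fault, evict 51, frames [64, 97]
93 -> fault, evict 64, frames [97, 93]
97 -> hit
93 -> hit
64 -> fault, evict 97, frames [93, 64]
97 -> fault, evict 93, frames [64, 97]
64 -> hit
51 -> fault, evict 64, frames [97, 51]
64 -> fault, evict 97, frames [51, 64]
Page faults: 10.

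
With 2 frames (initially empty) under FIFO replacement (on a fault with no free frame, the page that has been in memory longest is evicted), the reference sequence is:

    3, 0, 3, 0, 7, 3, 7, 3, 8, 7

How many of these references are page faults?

3 → fault, frames {3}
0 → fault, frames {3,0}
3 → hit
0 → hit
7 → fault, evict 3, frames {0,7}
3 → fault, evict 0, frames {7,3}
7 → hit
3 → hit
8 → fault, evict 7, frames {3,8}
7 → fault, evict 3, frames {8,7}
Page faults: 6.

6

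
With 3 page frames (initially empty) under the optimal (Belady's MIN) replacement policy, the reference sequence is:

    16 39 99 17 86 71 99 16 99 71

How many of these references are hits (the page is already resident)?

4

16 -> fault, frames {16}
39 -> fault, frames {16,39}
99 -> fault, frames {16,39,99}
17 -> fault, evict 39, frames {16,99,17}
86 -> fault, evict 17, frames {16,99,86}
71 -> fault, evict 86, frames {16,99,71}
99 -> hit
16 -> hit
99 -> hit
71 -> hit
Hits: 4.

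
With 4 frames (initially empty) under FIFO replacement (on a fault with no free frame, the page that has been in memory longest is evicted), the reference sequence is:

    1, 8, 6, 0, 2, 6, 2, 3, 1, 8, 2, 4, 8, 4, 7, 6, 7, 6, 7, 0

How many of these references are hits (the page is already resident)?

1 → fault, frames {1}
8 → fault, frames {1,8}
6 → fault, frames {1,8,6}
0 → fault, frames {1,8,6,0}
2 → fault, evict 1, frames {8,6,0,2}
6 → hit
2 → hit
3 → fault, evict 8, frames {6,0,2,3}
1 → fault, evict 6, frames {0,2,3,1}
8 → fault, evict 0, frames {2,3,1,8}
2 → hit
4 → fault, evict 2, frames {3,1,8,4}
8 → hit
4 → hit
7 → fault, evict 3, frames {1,8,4,7}
6 → fault, evict 1, frames {8,4,7,6}
7 → hit
6 → hit
7 → hit
0 → fault, evict 8, frames {4,7,6,0}
Hits: 8.

8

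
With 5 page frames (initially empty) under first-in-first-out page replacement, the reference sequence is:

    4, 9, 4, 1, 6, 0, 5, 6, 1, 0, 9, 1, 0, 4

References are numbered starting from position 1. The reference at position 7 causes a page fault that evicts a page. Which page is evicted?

pos 1: 4 → fault, frames {4}
pos 2: 9 → fault, frames {4,9}
pos 3: 4 → hit
pos 4: 1 → fault, frames {4,9,1}
pos 5: 6 → fault, frames {4,9,1,6}
pos 6: 0 → fault, frames {4,9,1,6,0}
pos 7: 5 → fault, evict 4, frames {9,1,6,0,5}
At position 7, page 4 is evicted.

4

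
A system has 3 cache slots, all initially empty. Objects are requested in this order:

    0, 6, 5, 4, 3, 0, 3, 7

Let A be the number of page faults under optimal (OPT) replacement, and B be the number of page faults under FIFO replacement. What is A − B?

-1

Under OPT: F F F F F . . F → 6 faults.
Under FIFO: F F F F F F . F → 7 faults.
A − B = 6 − 7 = -1.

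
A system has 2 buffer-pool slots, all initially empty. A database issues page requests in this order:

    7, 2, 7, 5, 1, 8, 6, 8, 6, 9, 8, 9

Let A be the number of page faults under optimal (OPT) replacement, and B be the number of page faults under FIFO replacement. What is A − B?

Under OPT: F F . F F F F . . F . . → 7 faults.
Under FIFO: F F . F F F F . . F F . → 8 faults.
A − B = 7 − 8 = -1.

-1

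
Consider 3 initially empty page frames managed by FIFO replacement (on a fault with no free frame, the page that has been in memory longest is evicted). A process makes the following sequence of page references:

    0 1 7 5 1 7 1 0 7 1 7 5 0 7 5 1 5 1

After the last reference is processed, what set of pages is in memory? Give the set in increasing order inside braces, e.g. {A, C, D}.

0: fault, frames {0}
1: fault, frames {0,1}
7: fault, frames {0,1,7}
5: fault, evict 0, frames {1,7,5}
1: hit
7: hit
1: hit
0: fault, evict 1, frames {7,5,0}
7: hit
1: fault, evict 7, frames {5,0,1}
7: fault, evict 5, frames {0,1,7}
5: fault, evict 0, frames {1,7,5}
0: fault, evict 1, frames {7,5,0}
7: hit
5: hit
1: fault, evict 7, frames {5,0,1}
5: hit
1: hit

{0, 1, 5}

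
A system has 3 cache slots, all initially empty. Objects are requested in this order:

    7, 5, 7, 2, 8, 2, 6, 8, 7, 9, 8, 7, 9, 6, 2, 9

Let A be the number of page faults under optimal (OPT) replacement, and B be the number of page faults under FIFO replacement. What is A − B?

Under OPT: F F . F F . F . . F . . . F F . → 8 faults.
Under FIFO: F F . F F . F . F F F . . F F F → 11 faults.
A − B = 8 − 11 = -3.

-3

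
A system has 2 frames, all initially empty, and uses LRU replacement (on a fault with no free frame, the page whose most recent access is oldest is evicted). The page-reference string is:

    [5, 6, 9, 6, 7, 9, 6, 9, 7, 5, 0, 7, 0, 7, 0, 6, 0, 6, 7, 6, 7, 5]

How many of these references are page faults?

5 → fault, frames (5)
6 → fault, frames (5 6)
9 → fault, evict 5, frames (6 9)
6 → hit
7 → fault, evict 9, frames (6 7)
9 → fault, evict 6, frames (7 9)
6 → fault, evict 7, frames (9 6)
9 → hit
7 → fault, evict 6, frames (9 7)
5 → fault, evict 9, frames (7 5)
0 → fault, evict 7, frames (5 0)
7 → fault, evict 5, frames (0 7)
0 → hit
7 → hit
0 → hit
6 → fault, evict 7, frames (0 6)
0 → hit
6 → hit
7 → fault, evict 0, frames (6 7)
6 → hit
7 → hit
5 → fault, evict 6, frames (7 5)
Page faults: 13.

13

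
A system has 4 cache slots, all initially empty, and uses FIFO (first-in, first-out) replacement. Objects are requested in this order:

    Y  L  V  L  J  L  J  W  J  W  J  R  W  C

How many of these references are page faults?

7

Y → miss, frames {Y}
L → miss, frames {Y,L}
V → miss, frames {Y,L,V}
L → hit
J → miss, frames {Y,L,V,J}
L → hit
J → hit
W → miss, evict Y, frames {L,V,J,W}
J → hit
W → hit
J → hit
R → miss, evict L, frames {V,J,W,R}
W → hit
C → miss, evict V, frames {J,W,R,C}
Page faults: 7.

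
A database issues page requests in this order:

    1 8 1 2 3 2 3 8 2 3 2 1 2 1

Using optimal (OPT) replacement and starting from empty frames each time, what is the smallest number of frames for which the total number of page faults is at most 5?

3

f=1: 14 faults
f=2: 7 faults
f=3: 5 faults
f=4: 4 faults
Smallest f with faults ≤ 5 is 3.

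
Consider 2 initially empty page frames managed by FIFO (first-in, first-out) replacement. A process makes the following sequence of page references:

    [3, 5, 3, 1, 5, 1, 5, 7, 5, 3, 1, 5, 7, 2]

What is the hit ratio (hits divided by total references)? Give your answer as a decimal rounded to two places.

3 → miss, frames (3)
5 → miss, frames (3 5)
3 → hit
1 → miss, evict 3, frames (5 1)
5 → hit
1 → hit
5 → hit
7 → miss, evict 5, frames (1 7)
5 → miss, evict 1, frames (7 5)
3 → miss, evict 7, frames (5 3)
1 → miss, evict 5, frames (3 1)
5 → miss, evict 3, frames (1 5)
7 → miss, evict 1, frames (5 7)
2 → miss, evict 5, frames (7 2)
Hits: 4 of 14 references → 4/14 = 0.2857.

0.29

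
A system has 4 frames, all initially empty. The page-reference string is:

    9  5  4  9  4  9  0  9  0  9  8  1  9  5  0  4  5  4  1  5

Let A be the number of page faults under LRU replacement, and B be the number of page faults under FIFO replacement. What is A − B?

Under LRU: F F F . . . F . . . F F . F F F . . F . → 10 faults.
Under FIFO: F F F . . . F . . . F F F F F F . . F . → 11 faults.
A − B = 10 − 11 = -1.

-1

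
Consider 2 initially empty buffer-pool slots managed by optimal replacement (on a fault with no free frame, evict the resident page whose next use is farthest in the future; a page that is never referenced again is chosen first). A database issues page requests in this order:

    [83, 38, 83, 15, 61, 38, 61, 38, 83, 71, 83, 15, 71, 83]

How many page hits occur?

83 -> miss, frames {83}
38 -> miss, frames {83,38}
83 -> hit
15 -> miss, evict 83, frames {38,15}
61 -> miss, evict 15, frames {38,61}
38 -> hit
61 -> hit
38 -> hit
83 -> miss, evict 61, frames {38,83}
71 -> miss, evict 38, frames {83,71}
83 -> hit
15 -> miss, evict 83, frames {71,15}
71 -> hit
83 -> miss, evict 15, frames {71,83}
Hits: 6.

6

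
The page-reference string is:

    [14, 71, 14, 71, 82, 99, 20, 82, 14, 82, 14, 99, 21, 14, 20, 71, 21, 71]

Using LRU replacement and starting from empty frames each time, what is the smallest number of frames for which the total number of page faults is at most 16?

f=1: 18 faults
f=2: 13 faults
f=3: 11 faults
f=4: 9 faults
f=5: 7 faults
f=6: 6 faults
Smallest f with faults ≤ 16 is 2.

2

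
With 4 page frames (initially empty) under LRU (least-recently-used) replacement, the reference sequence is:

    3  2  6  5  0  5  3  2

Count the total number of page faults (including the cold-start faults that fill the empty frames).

7

3: miss, frames (3)
2: miss, frames (3 2)
6: miss, frames (3 2 6)
5: miss, frames (3 2 6 5)
0: miss, evict 3, frames (2 6 5 0)
5: hit
3: miss, evict 2, frames (6 0 5 3)
2: miss, evict 6, frames (0 5 3 2)
Page faults: 7.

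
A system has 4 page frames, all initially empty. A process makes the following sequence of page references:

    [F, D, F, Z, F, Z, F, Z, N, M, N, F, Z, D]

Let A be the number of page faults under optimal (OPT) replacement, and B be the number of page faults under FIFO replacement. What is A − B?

Under OPT: F F . F . . . . F F . . . F → 6 faults.
Under FIFO: F F . F . . . . F F . F . F → 7 faults.
A − B = 6 − 7 = -1.

-1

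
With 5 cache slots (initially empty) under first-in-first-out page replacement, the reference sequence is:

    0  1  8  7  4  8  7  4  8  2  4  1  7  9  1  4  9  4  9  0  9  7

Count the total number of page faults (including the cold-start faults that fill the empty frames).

0: miss, frames [0]
1: miss, frames [0, 1]
8: miss, frames [0, 1, 8]
7: miss, frames [0, 1, 8, 7]
4: miss, frames [0, 1, 8, 7, 4]
8: hit
7: hit
4: hit
8: hit
2: miss, evict 0, frames [1, 8, 7, 4, 2]
4: hit
1: hit
7: hit
9: miss, evict 1, frames [8, 7, 4, 2, 9]
1: miss, evict 8, frames [7, 4, 2, 9, 1]
4: hit
9: hit
4: hit
9: hit
0: miss, evict 7, frames [4, 2, 9, 1, 0]
9: hit
7: miss, evict 4, frames [2, 9, 1, 0, 7]
Page faults: 10.

10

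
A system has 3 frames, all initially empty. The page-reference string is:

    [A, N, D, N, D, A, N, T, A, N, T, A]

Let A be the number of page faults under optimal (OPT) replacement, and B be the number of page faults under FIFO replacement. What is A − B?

-2

Under OPT: F F F . . . . F . . . . → 4 faults.
Under FIFO: F F F . . . . F F F . . → 6 faults.
A − B = 4 − 6 = -2.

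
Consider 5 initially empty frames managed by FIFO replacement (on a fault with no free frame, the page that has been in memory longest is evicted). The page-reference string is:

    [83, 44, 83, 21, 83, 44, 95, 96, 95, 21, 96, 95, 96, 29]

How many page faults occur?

83 → miss, frames {83}
44 → miss, frames {83,44}
83 → hit
21 → miss, frames {83,44,21}
83 → hit
44 → hit
95 → miss, frames {83,44,21,95}
96 → miss, frames {83,44,21,95,96}
95 → hit
21 → hit
96 → hit
95 → hit
96 → hit
29 → miss, evict 83, frames {44,21,95,96,29}
Page faults: 6.

6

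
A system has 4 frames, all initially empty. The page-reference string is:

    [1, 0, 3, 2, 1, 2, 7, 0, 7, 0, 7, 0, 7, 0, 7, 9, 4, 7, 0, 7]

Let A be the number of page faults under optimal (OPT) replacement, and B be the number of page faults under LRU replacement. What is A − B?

-1

Under OPT: F F F F . . F . . . . . . . . F F . . . → 7 faults.
Under LRU: F F F F . . F F . . . . . . . F F . . . → 8 faults.
A − B = 7 − 8 = -1.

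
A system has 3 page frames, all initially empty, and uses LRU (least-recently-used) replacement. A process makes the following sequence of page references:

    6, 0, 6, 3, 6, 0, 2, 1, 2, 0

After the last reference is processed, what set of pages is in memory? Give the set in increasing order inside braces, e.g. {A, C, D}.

{0, 1, 2}

6 -> fault, frames (6)
0 -> fault, frames (6 0)
6 -> hit
3 -> fault, frames (0 6 3)
6 -> hit
0 -> hit
2 -> fault, evict 3, frames (6 0 2)
1 -> fault, evict 6, frames (0 2 1)
2 -> hit
0 -> hit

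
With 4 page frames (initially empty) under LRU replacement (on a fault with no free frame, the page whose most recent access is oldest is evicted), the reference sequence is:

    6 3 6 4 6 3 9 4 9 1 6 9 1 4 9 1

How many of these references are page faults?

6 -> fault, frames (6)
3 -> fault, frames (6 3)
6 -> hit
4 -> fault, frames (3 6 4)
6 -> hit
3 -> hit
9 -> fault, frames (4 6 3 9)
4 -> hit
9 -> hit
1 -> fault, evict 6, frames (3 4 9 1)
6 -> fault, evict 3, frames (4 9 1 6)
9 -> hit
1 -> hit
4 -> hit
9 -> hit
1 -> hit
Page faults: 6.

6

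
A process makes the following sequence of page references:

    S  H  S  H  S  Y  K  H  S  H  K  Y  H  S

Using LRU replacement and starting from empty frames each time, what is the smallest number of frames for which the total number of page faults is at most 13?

f=1: 14 faults
f=2: 10 faults
f=3: 8 faults
f=4: 4 faults
Smallest f with faults ≤ 13 is 2.

2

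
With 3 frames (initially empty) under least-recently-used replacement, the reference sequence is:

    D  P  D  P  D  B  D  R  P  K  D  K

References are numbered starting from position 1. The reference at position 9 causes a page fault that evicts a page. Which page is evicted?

pos 1: D -> fault, frames [D]
pos 2: P -> fault, frames [D, P]
pos 3: D -> hit
pos 4: P -> hit
pos 5: D -> hit
pos 6: B -> fault, frames [P, D, B]
pos 7: D -> hit
pos 8: R -> fault, evict P, frames [B, D, R]
pos 9: P -> fault, evict B, frames [D, R, P]
At position 9, page B is evicted.

B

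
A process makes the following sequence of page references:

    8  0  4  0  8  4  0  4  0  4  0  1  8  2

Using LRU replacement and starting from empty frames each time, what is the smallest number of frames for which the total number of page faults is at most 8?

3

f=1: 14 faults
f=2: 9 faults
f=3: 6 faults
f=4: 5 faults
f=5: 5 faults
Smallest f with faults ≤ 8 is 3.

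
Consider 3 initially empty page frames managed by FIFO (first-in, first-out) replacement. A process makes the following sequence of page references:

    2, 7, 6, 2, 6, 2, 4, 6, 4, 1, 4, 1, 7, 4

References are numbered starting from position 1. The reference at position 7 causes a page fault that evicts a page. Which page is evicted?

2

pos 1: 2 -> miss, frames {2}
pos 2: 7 -> miss, frames {2,7}
pos 3: 6 -> miss, frames {2,7,6}
pos 4: 2 -> hit
pos 5: 6 -> hit
pos 6: 2 -> hit
pos 7: 4 -> miss, evict 2, frames {7,6,4}
At position 7, page 2 is evicted.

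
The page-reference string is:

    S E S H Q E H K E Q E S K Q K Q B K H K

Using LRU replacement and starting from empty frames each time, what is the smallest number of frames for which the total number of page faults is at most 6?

6

f=1: 20 faults
f=2: 15 faults
f=3: 12 faults
f=4: 8 faults
f=5: 7 faults
f=6: 6 faults
Smallest f with faults ≤ 6 is 6.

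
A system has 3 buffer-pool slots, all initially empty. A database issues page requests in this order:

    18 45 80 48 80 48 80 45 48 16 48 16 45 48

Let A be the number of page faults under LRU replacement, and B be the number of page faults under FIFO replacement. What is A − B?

Under LRU: F F F F . . . . . F . . . . → 5 faults.
Under FIFO: F F F F . . . . . F . . F . → 6 faults.
A − B = 5 − 6 = -1.

-1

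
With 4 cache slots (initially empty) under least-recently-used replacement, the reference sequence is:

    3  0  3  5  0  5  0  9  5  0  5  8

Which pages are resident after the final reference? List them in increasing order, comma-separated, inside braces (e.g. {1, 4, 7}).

3: fault, frames {3}
0: fault, frames {3,0}
3: hit
5: fault, frames {0,3,5}
0: hit
5: hit
0: hit
9: fault, frames {3,5,0,9}
5: hit
0: hit
5: hit
8: fault, evict 3, frames {9,0,5,8}

{0, 5, 8, 9}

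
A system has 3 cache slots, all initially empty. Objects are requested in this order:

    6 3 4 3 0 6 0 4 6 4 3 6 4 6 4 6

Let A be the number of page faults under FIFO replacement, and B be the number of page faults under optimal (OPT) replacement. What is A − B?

Under FIFO: F F F . F F . . . . F . F . . . → 7 faults.
Under OPT: F F F . F . . . . . F . . . . . → 5 faults.
A − B = 7 − 5 = 2.

2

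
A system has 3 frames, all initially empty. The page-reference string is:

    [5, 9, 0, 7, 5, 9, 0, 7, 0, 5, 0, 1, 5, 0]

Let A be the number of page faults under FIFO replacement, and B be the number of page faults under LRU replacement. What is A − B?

1

Under FIFO: F F F F F F F F . F . F . F → 11 faults.
Under LRU: F F F F F F F F . F . F . . → 10 faults.
A − B = 11 − 10 = 1.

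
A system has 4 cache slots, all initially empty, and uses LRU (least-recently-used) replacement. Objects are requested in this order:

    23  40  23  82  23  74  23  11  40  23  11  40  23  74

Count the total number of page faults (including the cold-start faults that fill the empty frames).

23 → fault, frames (23)
40 → fault, frames (23 40)
23 → hit
82 → fault, frames (40 23 82)
23 → hit
74 → fault, frames (40 82 23 74)
23 → hit
11 → fault, evict 40, frames (82 74 23 11)
40 → fault, evict 82, frames (74 23 11 40)
23 → hit
11 → hit
40 → hit
23 → hit
74 → hit
Page faults: 6.

6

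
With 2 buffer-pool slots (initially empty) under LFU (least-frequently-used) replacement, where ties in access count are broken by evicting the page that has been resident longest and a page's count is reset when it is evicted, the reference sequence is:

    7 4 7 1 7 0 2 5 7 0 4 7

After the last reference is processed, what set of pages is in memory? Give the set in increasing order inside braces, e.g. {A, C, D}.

7 → miss, frames {7}
4 → miss, frames {7,4}
7 → hit
1 → miss, evict 4, frames {7,1}
7 → hit
0 → miss, evict 1, frames {7,0}
2 → miss, evict 0, frames {7,2}
5 → miss, evict 2, frames {7,5}
7 → hit
0 → miss, evict 5, frames {7,0}
4 → miss, evict 0, frames {7,4}
7 → hit

{4, 7}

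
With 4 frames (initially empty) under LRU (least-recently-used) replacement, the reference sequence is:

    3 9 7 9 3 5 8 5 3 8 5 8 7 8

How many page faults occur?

6

3 -> miss, frames [3]
9 -> miss, frames [3, 9]
7 -> miss, frames [3, 9, 7]
9 -> hit
3 -> hit
5 -> miss, frames [7, 9, 3, 5]
8 -> miss, evict 7, frames [9, 3, 5, 8]
5 -> hit
3 -> hit
8 -> hit
5 -> hit
8 -> hit
7 -> miss, evict 9, frames [3, 5, 8, 7]
8 -> hit
Page faults: 6.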